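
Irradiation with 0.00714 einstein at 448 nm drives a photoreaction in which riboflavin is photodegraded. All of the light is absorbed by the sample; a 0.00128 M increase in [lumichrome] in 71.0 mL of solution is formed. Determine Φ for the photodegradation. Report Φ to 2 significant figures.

Φ = 0.013

Product: (0.00128 M)(0.071 L) = 9.088×10⁻⁵ mol.
Φ = 9.088×10⁻⁵ mol / 0.00714 mol photons = 0.013.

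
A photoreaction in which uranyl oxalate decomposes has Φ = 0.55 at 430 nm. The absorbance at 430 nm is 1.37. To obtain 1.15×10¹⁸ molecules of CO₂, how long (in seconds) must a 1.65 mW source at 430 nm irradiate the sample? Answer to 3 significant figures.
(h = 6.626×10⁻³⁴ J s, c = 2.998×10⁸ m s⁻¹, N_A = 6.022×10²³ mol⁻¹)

Product: 1.15×10¹⁸ / 6.022×10²³ = 1.910×10⁻⁶ mol.
Photons that must be absorbed: 1.910×10⁻⁶ / 0.55 = 3.473×10⁻⁶ mol.
Fraction absorbed: 1 − 10^(−1.37) = 0.9573.
Incident photons needed: 3.473×10⁻⁶ / 0.9573 = 3.628×10⁻⁶ mol.
Photon energy: hc/λ = 4.620×10⁻¹⁹ J; per mole, 2.782×10⁵ J mol⁻¹.
Energy required: 3.628×10⁻⁶ × 2.782×10⁵ = 1.009 J.
Time: 1.009 J / 0.00165 W = 612 s.

t ≈ 612 s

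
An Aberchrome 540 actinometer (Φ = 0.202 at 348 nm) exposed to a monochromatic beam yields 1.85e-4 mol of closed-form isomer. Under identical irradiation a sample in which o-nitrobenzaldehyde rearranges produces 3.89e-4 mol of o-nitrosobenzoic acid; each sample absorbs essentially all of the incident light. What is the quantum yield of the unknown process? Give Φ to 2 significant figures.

Photons absorbed by the actinometer: 1.85e-4 / 0.202 = 9.158e-4 mol.
Φ(unknown) = 3.89e-4 / 9.158e-4 = 0.42.

Φ = 0.42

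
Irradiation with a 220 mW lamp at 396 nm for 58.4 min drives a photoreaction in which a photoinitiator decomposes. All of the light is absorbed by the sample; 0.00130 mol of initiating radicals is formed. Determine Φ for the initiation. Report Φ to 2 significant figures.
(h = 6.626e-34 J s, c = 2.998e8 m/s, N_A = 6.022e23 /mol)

Φ = 0.51

Photon energy at 396 nm: hc/λ = (6.626e-34)(2.998e8)/(396e-9) = 5.016e-19 J.
Energy delivered: (220 mW)(3504 s) = 770.9 J.
Photons incident: 770.9 / 5.016e-19 = 1.537e21, i.e. 1.537e21/6.022e23 = 0.002552 mol.
Φ = 0.00130 mol / 0.002552 mol photons = 0.51.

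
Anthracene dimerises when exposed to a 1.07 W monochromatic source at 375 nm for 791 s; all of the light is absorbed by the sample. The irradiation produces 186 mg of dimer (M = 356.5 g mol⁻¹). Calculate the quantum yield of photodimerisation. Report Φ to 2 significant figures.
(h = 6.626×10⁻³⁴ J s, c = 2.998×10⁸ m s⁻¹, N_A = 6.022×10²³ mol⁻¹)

Φ = 0.20

Product: 186 mg / 356.5 g mol⁻¹ = 5.217×10⁻⁴ mol.
Photon energy at 375 nm: hc/λ = (6.626×10⁻³⁴)(2.998×10⁸)/(375×10⁻⁹) = 5.297×10⁻¹⁹ J.
Energy delivered: (1.07 W)(791 s) = 846.4 J.
Photons incident: 846.4 / 5.297×10⁻¹⁹ = 1.598×10²¹, i.e. 1.598×10²¹/6.022×10²³ = 0.002654 mol.
Φ = 5.217×10⁻⁴ mol / 0.002654 mol photons = 0.20.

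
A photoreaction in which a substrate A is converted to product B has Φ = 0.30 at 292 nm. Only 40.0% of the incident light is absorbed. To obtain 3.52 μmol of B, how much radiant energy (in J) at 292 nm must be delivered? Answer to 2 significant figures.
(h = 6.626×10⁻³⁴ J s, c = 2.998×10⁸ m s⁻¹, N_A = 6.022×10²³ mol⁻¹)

12 J

Product: 3.52 μmol = 3.52×10⁻⁶ mol.
Photons that must be absorbed: 3.52×10⁻⁶ / 0.30 = 1.173×10⁻⁵ mol.
Incident photons needed: 1.173×10⁻⁵ / 0.400 = 2.932×10⁻⁵ mol.
Photon energy: hc/λ = 6.803×10⁻¹⁹ J; per mole, 4.097×10⁵ J mol⁻¹.
Energy required: 2.932×10⁻⁵ × 4.097×10⁵ = 12 J.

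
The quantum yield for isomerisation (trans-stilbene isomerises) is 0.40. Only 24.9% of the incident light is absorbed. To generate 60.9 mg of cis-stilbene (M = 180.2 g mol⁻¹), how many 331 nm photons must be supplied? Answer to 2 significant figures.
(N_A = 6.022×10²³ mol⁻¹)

2.0×10²¹ photons

Product: 60.9 mg / 180.2 g mol⁻¹ = 3.380×10⁻⁴ mol.
Photons that must be absorbed: 3.380×10⁻⁴ / 0.40 = 8.450×10⁻⁴ mol.
Incident photons needed: 8.450×10⁻⁴ / 0.249 = 0.003394 mol.
Photon count: 0.003394 × 6.022×10²³ = 2.0×10²¹.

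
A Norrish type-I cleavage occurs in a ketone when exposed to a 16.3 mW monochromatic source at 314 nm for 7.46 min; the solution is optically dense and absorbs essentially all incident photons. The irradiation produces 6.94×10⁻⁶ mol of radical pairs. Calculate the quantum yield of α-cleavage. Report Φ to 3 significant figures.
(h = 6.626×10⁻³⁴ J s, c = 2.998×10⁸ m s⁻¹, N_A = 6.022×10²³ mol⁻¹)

Photon energy at 314 nm: hc/λ = (6.626×10⁻³⁴)(2.998×10⁸)/(314×10⁻⁹) = 6.326×10⁻¹⁹ J.
Energy delivered: (16.3 mW)(447.6 s) = 7.296 J.
Photons incident: 7.296 / 6.326×10⁻¹⁹ = 1.153×10¹⁹, i.e. 1.153×10¹⁹/6.022×10²³ = 1.915×10⁻⁵ mol.
Φ = 6.94×10⁻⁶ mol / 1.915×10⁻⁵ mol photons = 0.362.

Φ = 0.362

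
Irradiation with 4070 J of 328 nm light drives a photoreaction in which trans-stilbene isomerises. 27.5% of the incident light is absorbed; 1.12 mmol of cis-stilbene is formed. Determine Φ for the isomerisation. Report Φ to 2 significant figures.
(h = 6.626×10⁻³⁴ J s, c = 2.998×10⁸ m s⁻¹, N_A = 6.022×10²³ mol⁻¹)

Φ = 0.36

Product: 1.12 mmol = 0.00112 mol.
Photon energy at 328 nm: hc/λ = (6.626×10⁻³⁴)(2.998×10⁸)/(328×10⁻⁹) = 6.056×10⁻¹⁹ J.
Photons incident: 4070 / 6.056×10⁻¹⁹ = 6.721×10²¹, i.e. 6.721×10²¹/6.022×10²³ = 0.01116 mol.
Photons absorbed: 0.275 × 0.01116 = 0.003069 mol.
Φ = 0.00112 mol / 0.003069 mol photons = 0.36.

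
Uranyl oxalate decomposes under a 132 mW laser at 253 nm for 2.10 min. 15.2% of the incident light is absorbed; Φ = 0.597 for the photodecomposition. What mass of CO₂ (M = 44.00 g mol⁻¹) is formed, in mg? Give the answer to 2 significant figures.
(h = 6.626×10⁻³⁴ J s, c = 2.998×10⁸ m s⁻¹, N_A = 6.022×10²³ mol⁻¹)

0.14 mg

Photon energy at 253 nm: hc/λ = (6.626×10⁻³⁴)(2.998×10⁸)/(253×10⁻⁹) = 7.852×10⁻¹⁹ J.
Energy delivered: (132 mW)(126 s) = 16.63 J.
Photons incident: 16.63 / 7.852×10⁻¹⁹ = 2.118×10¹⁹, i.e. 2.118×10¹⁹/6.022×10²³ = 3.517×10⁻⁵ mol.
Photons absorbed: 0.152 × 3.517×10⁻⁵ = 5.346×10⁻⁶ mol.
Product: Φ × n_abs = 0.597 × 5.346×10⁻⁶ = 3.192×10⁻⁶ mol.
Mass: 3.192×10⁻⁶ × 44.00 = 1.404×10⁻⁴ g = 0.14 mg.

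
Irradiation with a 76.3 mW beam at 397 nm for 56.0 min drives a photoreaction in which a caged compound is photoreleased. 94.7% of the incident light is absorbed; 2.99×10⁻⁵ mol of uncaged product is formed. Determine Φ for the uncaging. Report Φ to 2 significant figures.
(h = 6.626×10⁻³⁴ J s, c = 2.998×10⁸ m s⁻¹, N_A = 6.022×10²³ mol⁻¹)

Φ = 0.037

Photon energy at 397 nm: hc/λ = (6.626×10⁻³⁴)(2.998×10⁸)/(397×10⁻⁹) = 5.004×10⁻¹⁹ J.
Energy delivered: (76.3 mW)(3360 s) = 256.4 J.
Photons incident: 256.4 / 5.004×10⁻¹⁹ = 5.124×10²⁰, i.e. 5.124×10²⁰/6.022×10²³ = 8.509×10⁻⁴ mol.
Photons absorbed: 0.947 × 8.509×10⁻⁴ = 8.058×10⁻⁴ mol.
Φ = 2.99×10⁻⁵ mol / 8.058×10⁻⁴ mol photons = 0.037.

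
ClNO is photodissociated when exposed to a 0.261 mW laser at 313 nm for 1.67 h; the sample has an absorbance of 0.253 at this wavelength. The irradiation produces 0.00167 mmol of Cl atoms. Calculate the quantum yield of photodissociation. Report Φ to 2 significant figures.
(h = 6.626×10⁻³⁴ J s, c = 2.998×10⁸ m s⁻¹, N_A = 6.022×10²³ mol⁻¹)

Product: 0.00167 mmol = 1.67×10⁻⁶ mol.
Photon energy at 313 nm: hc/λ = (6.626×10⁻³⁴)(2.998×10⁸)/(313×10⁻⁹) = 6.347×10⁻¹⁹ J.
Energy delivered: (0.261 mW)(6012 s) = 1.569 J.
Photons incident: 1.569 / 6.347×10⁻¹⁹ = 2.472×10¹⁸, i.e. 2.472×10¹⁸/6.022×10²³ = 4.105×10⁻⁶ mol.
Fraction absorbed: 1 − 10^(−0.253) = 0.4415.
Photons absorbed: 0.4415 × 4.105×10⁻⁶ = 1.812×10⁻⁶ mol.
Φ = 1.67×10⁻⁶ mol / 1.812×10⁻⁶ mol photons = 0.92.

Φ = 0.92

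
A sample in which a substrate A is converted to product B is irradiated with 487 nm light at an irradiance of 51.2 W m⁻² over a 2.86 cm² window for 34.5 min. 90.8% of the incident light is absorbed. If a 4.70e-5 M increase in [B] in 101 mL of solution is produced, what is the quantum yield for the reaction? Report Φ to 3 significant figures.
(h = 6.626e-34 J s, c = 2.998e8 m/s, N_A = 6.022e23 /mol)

Φ = 0.0424

Product: (4.70e-5 M)(0.101 L) = 4.747e-6 mol.
Photon energy at 487 nm: hc/λ = (6.626e-34)(2.998e8)/(487e-9) = 4.079e-19 J.
Energy delivered: (51.2 W m⁻²)(2.86e-4 m²)(2070 s) = 30.31 J.
Photons incident: 30.31 / 4.079e-19 = 7.431e19, i.e. 7.431e19/6.022e23 = 1.234e-4 mol.
Photons absorbed: 0.908 × 1.234e-4 = 1.120e-4 mol.
Φ = 4.747e-6 mol / 1.120e-4 mol photons = 0.0424.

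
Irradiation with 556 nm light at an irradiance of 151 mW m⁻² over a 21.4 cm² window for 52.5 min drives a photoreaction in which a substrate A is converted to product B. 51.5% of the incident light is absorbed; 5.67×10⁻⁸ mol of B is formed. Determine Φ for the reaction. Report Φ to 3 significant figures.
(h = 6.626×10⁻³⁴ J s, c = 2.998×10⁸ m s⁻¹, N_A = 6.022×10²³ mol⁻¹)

Photon energy at 556 nm: hc/λ = (6.626×10⁻³⁴)(2.998×10⁸)/(556×10⁻⁹) = 3.573×10⁻¹⁹ J.
Energy delivered: (151 mW m⁻²)(21.4×10⁻⁴ m²)(3150 s) = 1.018 J.
Photons incident: 1.018 / 3.573×10⁻¹⁹ = 2.849×10¹⁸, i.e. 2.849×10¹⁸/6.022×10²³ = 4.731×10⁻⁶ mol.
Photons absorbed: 0.515 × 4.731×10⁻⁶ = 2.436×10⁻⁶ mol.
Φ = 5.67×10⁻⁸ mol / 2.436×10⁻⁶ mol photons = 0.0233.

Φ = 0.0233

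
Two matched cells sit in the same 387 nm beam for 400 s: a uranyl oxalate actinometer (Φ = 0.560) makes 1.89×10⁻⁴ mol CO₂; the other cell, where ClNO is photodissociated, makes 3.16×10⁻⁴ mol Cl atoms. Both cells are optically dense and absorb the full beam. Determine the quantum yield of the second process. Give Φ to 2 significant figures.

Φ = 0.94

Photons absorbed by the actinometer: 1.89×10⁻⁴ / 0.560 = 3.375×10⁻⁴ mol.
Φ(unknown) = 3.16×10⁻⁴ / 3.375×10⁻⁴ = 0.94.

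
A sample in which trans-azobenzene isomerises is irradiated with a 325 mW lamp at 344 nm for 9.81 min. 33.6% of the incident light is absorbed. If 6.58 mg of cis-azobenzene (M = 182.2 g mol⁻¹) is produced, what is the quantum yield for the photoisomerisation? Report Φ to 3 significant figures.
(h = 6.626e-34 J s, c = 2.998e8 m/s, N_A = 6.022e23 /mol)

Product: 6.58 mg / 182.2 g mol⁻¹ = 3.611e-5 mol.
Photon energy at 344 nm: hc/λ = (6.626e-34)(2.998e8)/(344e-9) = 5.775e-19 J.
Energy delivered: (325 mW)(588.6 s) = 191.3 J.
Photons incident: 191.3 / 5.775e-19 = 3.313e20, i.e. 3.313e20/6.022e23 = 5.501e-4 mol.
Photons absorbed: 0.336 × 5.501e-4 = 1.848e-4 mol.
Φ = 3.611e-5 mol / 1.848e-4 mol photons = 0.195.

Φ = 0.195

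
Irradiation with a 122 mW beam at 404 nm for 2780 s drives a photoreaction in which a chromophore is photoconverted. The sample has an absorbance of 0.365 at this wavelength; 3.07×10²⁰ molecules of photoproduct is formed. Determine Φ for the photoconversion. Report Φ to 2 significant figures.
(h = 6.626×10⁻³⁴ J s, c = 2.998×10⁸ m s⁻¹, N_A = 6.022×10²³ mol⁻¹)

Product: 3.07×10²⁰ / 6.022×10²³ = 5.098×10⁻⁴ mol.
Photon energy at 404 nm: hc/λ = (6.626×10⁻³⁴)(2.998×10⁸)/(404×10⁻⁹) = 4.917×10⁻¹⁹ J.
Energy delivered: (122 mW)(2780 s) = 339.2 J.
Photons incident: 339.2 / 4.917×10⁻¹⁹ = 6.899×10²⁰, i.e. 6.899×10²⁰/6.022×10²³ = 0.001146 mol.
Fraction absorbed: 1 − 10^(−0.365) = 0.5685.
Photons absorbed: 0.5685 × 0.001146 = 6.515×10⁻⁴ mol.
Φ = 5.098×10⁻⁴ mol / 6.515×10⁻⁴ mol photons = 0.78.

Φ = 0.78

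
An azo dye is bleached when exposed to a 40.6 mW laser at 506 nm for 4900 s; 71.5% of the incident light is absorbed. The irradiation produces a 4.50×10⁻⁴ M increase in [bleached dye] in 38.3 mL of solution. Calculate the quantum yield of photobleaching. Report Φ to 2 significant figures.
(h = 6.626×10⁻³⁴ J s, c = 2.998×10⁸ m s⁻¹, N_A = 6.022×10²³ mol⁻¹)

Product: (4.50×10⁻⁴ M)(0.0383 L) = 1.723×10⁻⁵ mol.
Photon energy at 506 nm: hc/λ = (6.626×10⁻³⁴)(2.998×10⁸)/(506×10⁻⁹) = 3.926×10⁻¹⁹ J.
Energy delivered: (40.6 mW)(4900 s) = 198.9 J.
Photons incident: 198.9 / 3.926×10⁻¹⁹ = 5.066×10²⁰, i.e. 5.066×10²⁰/6.022×10²³ = 8.412×10⁻⁴ mol.
Photons absorbed: 0.715 × 8.412×10⁻⁴ = 6.015×10⁻⁴ mol.
Φ = 1.723×10⁻⁵ mol / 6.015×10⁻⁴ mol photons = 0.029.

Φ = 0.029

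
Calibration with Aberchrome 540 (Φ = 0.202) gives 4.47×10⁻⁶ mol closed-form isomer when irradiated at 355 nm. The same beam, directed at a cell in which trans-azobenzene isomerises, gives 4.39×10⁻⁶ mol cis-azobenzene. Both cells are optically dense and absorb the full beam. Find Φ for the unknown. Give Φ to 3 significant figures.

Photons absorbed by the actinometer: 4.47×10⁻⁶ / 0.202 = 2.213×10⁻⁵ mol.
Φ(unknown) = 4.39×10⁻⁶ / 2.213×10⁻⁵ = 0.198.

Φ = 0.198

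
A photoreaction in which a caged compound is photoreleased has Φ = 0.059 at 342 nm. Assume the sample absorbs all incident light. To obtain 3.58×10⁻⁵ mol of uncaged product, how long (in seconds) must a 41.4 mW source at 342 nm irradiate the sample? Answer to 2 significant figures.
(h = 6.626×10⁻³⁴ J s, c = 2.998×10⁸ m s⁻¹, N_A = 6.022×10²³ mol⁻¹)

Photons that must be absorbed: 3.58×10⁻⁵ / 0.059 = 6.068×10⁻⁴ mol.
Photon energy: hc/λ = 5.808×10⁻¹⁹ J; per mole, 3.498×10⁵ J mol⁻¹.
Energy required: 6.068×10⁻⁴ × 3.498×10⁵ = 212.3 J.
Time: 212.3 J / 0.0414 W = 5100 s.

t ≈ 5100 s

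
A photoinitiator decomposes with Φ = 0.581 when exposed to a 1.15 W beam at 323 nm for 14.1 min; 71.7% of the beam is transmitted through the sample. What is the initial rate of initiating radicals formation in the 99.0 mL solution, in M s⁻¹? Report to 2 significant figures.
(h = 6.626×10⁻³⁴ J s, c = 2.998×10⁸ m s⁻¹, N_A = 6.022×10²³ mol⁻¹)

5.2×10⁻⁶ M s⁻¹

Photon energy at 323 nm: hc/λ = (6.626×10⁻³⁴)(2.998×10⁸)/(323×10⁻⁹) = 6.150×10⁻¹⁹ J.
Energy delivered: (1.15 W)(846 s) = 972.9 J.
Photons incident: 972.9 / 6.150×10⁻¹⁹ = 1.582×10²¹, i.e. 1.582×10²¹/6.022×10²³ = 0.002627 mol.
Fraction absorbed: 1 − 71.7/100 = 0.2830.
Photons absorbed: 0.2830 × 0.002627 = 7.434×10⁻⁴ mol.
Product formed: 0.581 × 7.434×10⁻⁴ = 4.319×10⁻⁴ mol.
Rate: 4.319×10⁻⁴ mol / (846 s × 0.099 L) = 5.2×10⁻⁶ M s⁻¹.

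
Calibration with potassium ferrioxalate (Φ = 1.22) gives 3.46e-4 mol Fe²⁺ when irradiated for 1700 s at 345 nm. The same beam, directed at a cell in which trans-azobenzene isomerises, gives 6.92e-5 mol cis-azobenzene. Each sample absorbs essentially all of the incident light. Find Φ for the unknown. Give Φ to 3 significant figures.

Photons absorbed by the actinometer: 3.46e-4 / 1.22 = 2.836e-4 mol.
Φ(unknown) = 6.92e-5 / 2.836e-4 = 0.244.

Φ = 0.244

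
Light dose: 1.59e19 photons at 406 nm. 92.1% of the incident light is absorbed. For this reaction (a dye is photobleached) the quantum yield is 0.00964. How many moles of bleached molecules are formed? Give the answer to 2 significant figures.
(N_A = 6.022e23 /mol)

2.3e-7 mol

Moles of photons: 1.59e19 / 6.022e23 = 2.640e-5 mol.
Photons absorbed: 0.921 × 2.640e-5 = 2.431e-5 mol.
Product: Φ × n_abs = 0.00964 × 2.431e-5 = 2.343e-7 mol.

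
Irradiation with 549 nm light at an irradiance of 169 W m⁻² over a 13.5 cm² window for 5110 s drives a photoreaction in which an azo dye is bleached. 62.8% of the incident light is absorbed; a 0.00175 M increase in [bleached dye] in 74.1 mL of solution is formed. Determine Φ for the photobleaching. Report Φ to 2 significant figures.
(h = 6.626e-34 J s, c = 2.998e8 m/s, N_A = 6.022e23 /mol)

Φ = 0.039

Product: (0.00175 M)(0.0741 L) = 1.297e-4 mol.
Photon energy at 549 nm: hc/λ = (6.626e-34)(2.998e8)/(549e-9) = 3.618e-19 J.
Energy delivered: (169 W m⁻²)(13.5e-4 m²)(5110 s) = 1166 J.
Photons incident: 1166 / 3.618e-19 = 3.223e21, i.e. 3.223e21/6.022e23 = 0.005352 mol.
Photons absorbed: 0.628 × 0.005352 = 0.003361 mol.
Φ = 1.297e-4 mol / 0.003361 mol photons = 0.039.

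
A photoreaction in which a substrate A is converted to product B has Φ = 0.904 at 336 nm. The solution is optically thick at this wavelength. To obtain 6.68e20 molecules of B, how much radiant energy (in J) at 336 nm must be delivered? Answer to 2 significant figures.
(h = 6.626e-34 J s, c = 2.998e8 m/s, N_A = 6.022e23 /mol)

440 J

Product: 6.68e20 / 6.022e23 = 0.001109 mol.
Photons that must be absorbed: 0.001109 / 0.904 = 0.001227 mol.
Photon energy: hc/λ = 5.912e-19 J; per mole, 3.560e5 J mol⁻¹.
Energy required: 0.001227 × 3.560e5 = 440 J.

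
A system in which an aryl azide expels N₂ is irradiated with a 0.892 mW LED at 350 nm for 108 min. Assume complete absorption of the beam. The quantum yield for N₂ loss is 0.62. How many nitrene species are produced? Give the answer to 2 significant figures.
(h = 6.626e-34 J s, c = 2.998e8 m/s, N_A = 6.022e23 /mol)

Photon energy at 350 nm: hc/λ = (6.626e-34)(2.998e8)/(350e-9) = 5.676e-19 J.
Energy delivered: (0.892 mW)(6480 s) = 5.780 J.
Photons incident: 5.780 / 5.676e-19 = 1.018e19, i.e. 1.018e19/6.022e23 = 1.690e-5 mol.
Product: Φ × n_abs = 0.62 × 1.690e-5 = 1.048e-5 mol.
As a count: 1.048e-5 × 6.022e23 = 6.3e18.

6.3e18 species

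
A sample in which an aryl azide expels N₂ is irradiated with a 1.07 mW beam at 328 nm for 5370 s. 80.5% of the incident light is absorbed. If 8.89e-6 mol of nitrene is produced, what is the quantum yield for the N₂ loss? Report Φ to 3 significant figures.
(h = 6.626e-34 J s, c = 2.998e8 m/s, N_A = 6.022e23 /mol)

Φ = 0.701

Photon energy at 328 nm: hc/λ = (6.626e-34)(2.998e8)/(328e-9) = 6.056e-19 J.
Energy delivered: (1.07 mW)(5370 s) = 5.746 J.
Photons incident: 5.746 / 6.056e-19 = 9.488e18, i.e. 9.488e18/6.022e23 = 1.576e-5 mol.
Photons absorbed: 0.805 × 1.576e-5 = 1.269e-5 mol.
Φ = 8.89e-6 mol / 1.269e-5 mol photons = 0.701.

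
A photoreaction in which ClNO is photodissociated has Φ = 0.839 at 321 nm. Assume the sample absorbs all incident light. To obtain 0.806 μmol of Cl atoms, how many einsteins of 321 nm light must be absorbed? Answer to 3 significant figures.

Product: 0.806 μmol = 8.06×10⁻⁷ mol.
Photons that must be absorbed: 8.06×10⁻⁷ / 0.839 = 9.607×10⁻⁷ mol.

9.61×10⁻⁷ einstein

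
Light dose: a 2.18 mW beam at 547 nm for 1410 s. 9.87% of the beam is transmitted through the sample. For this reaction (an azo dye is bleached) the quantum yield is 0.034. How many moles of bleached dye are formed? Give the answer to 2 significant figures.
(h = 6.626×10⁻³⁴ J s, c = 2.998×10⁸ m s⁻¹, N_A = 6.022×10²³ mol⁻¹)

Photon energy at 547 nm: hc/λ = (6.626×10⁻³⁴)(2.998×10⁸)/(547×10⁻⁹) = 3.632×10⁻¹⁹ J.
Energy delivered: (2.18 mW)(1410 s) = 3.074 J.
Photons incident: 3.074 / 3.632×10⁻¹⁹ = 8.464×10¹⁸, i.e. 8.464×10¹⁸/6.022×10²³ = 1.406×10⁻⁵ mol.
Fraction absorbed: 1 − 9.87/100 = 0.9013.
Photons absorbed: 0.9013 × 1.406×10⁻⁵ = 1.267×10⁻⁵ mol.
Product: Φ × n_abs = 0.034 × 1.267×10⁻⁵ = 4.308×10⁻⁷ mol.

4.3×10⁻⁷ mol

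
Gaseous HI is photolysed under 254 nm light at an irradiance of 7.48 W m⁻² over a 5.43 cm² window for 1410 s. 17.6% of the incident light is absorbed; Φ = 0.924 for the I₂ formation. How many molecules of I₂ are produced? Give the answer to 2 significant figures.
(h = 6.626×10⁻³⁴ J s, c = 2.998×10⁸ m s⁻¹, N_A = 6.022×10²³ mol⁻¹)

1.2×10¹⁸ molecules

Photon energy at 254 nm: hc/λ = (6.626×10⁻³⁴)(2.998×10⁸)/(254×10⁻⁹) = 7.821×10⁻¹⁹ J.
Energy delivered: (7.48 W m⁻²)(5.43×10⁻⁴ m²)(1410 s) = 5.727 J.
Photons incident: 5.727 / 7.821×10⁻¹⁹ = 7.323×10¹⁸, i.e. 7.323×10¹⁸/6.022×10²³ = 1.216×10⁻⁵ mol.
Photons absorbed: 0.176 × 1.216×10⁻⁵ = 2.140×10⁻⁶ mol.
Product: Φ × n_abs = 0.924 × 2.140×10⁻⁶ = 1.977×10⁻⁶ mol.
As a count: 1.977×10⁻⁶ × 6.022×10²³ = 1.2×10¹⁸.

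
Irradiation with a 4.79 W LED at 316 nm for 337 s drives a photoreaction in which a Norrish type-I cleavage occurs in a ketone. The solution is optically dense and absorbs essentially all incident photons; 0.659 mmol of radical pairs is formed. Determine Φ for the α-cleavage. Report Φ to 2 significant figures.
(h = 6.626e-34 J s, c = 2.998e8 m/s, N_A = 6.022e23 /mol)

Product: 0.659 mmol = 6.59e-4 mol.
Photon energy at 316 nm: hc/λ = (6.626e-34)(2.998e8)/(316e-9) = 6.286e-19 J.
Energy delivered: (4.79 W)(337 s) = 1614 J.
Photons incident: 1614 / 6.286e-19 = 2.568e21, i.e. 2.568e21/6.022e23 = 0.004264 mol.
Φ = 6.59e-4 mol / 0.004264 mol photons = 0.15.

Φ = 0.15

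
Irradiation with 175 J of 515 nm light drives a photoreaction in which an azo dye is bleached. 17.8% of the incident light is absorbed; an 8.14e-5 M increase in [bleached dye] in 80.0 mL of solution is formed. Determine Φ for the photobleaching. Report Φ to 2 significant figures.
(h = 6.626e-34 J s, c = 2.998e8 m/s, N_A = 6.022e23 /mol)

Φ = 0.049

Product: (8.14e-5 M)(0.08 L) = 6.512e-6 mol.
Photon energy at 515 nm: hc/λ = (6.626e-34)(2.998e8)/(515e-9) = 3.857e-19 J.
Photons incident: 175 / 3.857e-19 = 4.537e20, i.e. 4.537e20/6.022e23 = 7.534e-4 mol.
Photons absorbed: 0.178 × 7.534e-4 = 1.341e-4 mol.
Φ = 6.512e-6 mol / 1.341e-4 mol photons = 0.049.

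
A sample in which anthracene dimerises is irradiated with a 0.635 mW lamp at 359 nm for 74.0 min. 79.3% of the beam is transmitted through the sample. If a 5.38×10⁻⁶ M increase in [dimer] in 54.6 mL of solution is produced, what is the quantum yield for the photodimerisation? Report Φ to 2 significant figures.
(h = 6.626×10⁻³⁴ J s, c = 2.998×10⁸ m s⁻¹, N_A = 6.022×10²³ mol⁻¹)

Φ = 0.17

Product: (5.38×10⁻⁶ M)(0.0546 L) = 2.937×10⁻⁷ mol.
Photon energy at 359 nm: hc/λ = (6.626×10⁻³⁴)(2.998×10⁸)/(359×10⁻⁹) = 5.533×10⁻¹⁹ J.
Energy delivered: (0.635 mW)(4440 s) = 2.819 J.
Photons incident: 2.819 / 5.533×10⁻¹⁹ = 5.095×10¹⁸, i.e. 5.095×10¹⁸/6.022×10²³ = 8.461×10⁻⁶ mol.
Fraction absorbed: 1 − 79.3/100 = 0.2070.
Photons absorbed: 0.2070 × 8.461×10⁻⁶ = 1.751×10⁻⁶ mol.
Φ = 2.937×10⁻⁷ mol / 1.751×10⁻⁶ mol photons = 0.17.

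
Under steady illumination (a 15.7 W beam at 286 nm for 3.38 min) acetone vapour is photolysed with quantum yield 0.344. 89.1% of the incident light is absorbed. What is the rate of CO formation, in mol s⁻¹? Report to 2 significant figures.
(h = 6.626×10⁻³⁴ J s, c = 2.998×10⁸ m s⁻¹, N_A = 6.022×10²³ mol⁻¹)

1.2×10⁻⁵ mol s⁻¹

Photon energy at 286 nm: hc/λ = (6.626×10⁻³⁴)(2.998×10⁸)/(286×10⁻⁹) = 6.946×10⁻¹⁹ J.
Energy delivered: (15.7 W)(202.8 s) = 3184 J.
Photons incident: 3184 / 6.946×10⁻¹⁹ = 4.584×10²¹, i.e. 4.584×10²¹/6.022×10²³ = 0.007612 mol.
Photons absorbed: 0.891 × 0.007612 = 0.006782 mol.
Product formed: 0.344 × 0.006782 = 0.002333 mol.
Rate: 0.002333 / 202.8 s = 1.2×10⁻⁵ mol s⁻¹.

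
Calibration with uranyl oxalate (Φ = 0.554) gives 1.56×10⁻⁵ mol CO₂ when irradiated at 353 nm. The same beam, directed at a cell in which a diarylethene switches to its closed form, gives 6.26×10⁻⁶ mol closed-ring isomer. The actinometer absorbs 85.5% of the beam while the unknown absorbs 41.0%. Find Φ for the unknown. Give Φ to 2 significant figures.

Photons absorbed by the actinometer: 1.56×10⁻⁵ / 0.554 = 2.816×10⁻⁵ mol.
Incident flux: 2.816×10⁻⁵ / 0.855 = 3.294×10⁻⁵ einstein.
Absorbed by unknown: 0.410 × 3.294×10⁻⁵ = 1.351×10⁻⁵ mol.
Φ(unknown) = 6.26×10⁻⁶ / 1.351×10⁻⁵ = 0.46.

Φ = 0.46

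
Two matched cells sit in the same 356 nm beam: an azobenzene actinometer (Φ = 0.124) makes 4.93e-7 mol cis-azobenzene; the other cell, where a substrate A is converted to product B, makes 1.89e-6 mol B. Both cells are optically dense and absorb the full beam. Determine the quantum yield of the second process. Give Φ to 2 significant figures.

Photons absorbed by the actinometer: 4.93e-7 / 0.124 = 3.976e-6 mol.
Φ(unknown) = 1.89e-6 / 3.976e-6 = 0.48.

Φ = 0.48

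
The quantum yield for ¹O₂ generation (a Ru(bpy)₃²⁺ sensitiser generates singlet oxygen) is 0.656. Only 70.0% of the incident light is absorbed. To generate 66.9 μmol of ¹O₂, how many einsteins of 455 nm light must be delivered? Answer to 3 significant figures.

Product: 66.9 μmol = 6.69e-5 mol.
Photons that must be absorbed: 6.69e-5 / 0.656 = 1.020e-4 mol.
Incident photons needed: 1.020e-4 / 0.700 = 1.457e-4 mol.

1.46e-4 einstein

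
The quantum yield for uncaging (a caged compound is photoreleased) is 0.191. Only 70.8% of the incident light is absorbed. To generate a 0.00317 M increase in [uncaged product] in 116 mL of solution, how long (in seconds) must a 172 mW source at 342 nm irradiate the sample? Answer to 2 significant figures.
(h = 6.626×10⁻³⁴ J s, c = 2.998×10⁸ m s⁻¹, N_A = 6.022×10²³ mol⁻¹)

Product: (0.00317 M)(0.116 L) = 3.677×10⁻⁴ mol.
Photons that must be absorbed: 3.677×10⁻⁴ / 0.191 = 0.001925 mol.
Incident photons needed: 0.001925 / 0.708 = 0.002719 mol.
Photon energy: hc/λ = 5.808×10⁻¹⁹ J; per mole, 3.498×10⁵ J mol⁻¹.
Energy required: 0.002719 × 3.498×10⁵ = 951.1 J.
Time: 951.1 J / 0.172 W = 5500 s.

t ≈ 5500 s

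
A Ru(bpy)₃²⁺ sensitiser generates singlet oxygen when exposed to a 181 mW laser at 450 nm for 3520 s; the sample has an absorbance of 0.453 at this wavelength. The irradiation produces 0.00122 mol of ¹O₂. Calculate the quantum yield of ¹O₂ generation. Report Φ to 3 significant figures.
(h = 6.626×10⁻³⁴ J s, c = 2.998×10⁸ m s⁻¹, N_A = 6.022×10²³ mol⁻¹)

Photon energy at 450 nm: hc/λ = (6.626×10⁻³⁴)(2.998×10⁸)/(450×10⁻⁹) = 4.414×10⁻¹⁹ J.
Energy delivered: (181 mW)(3520 s) = 637.1 J.
Photons incident: 637.1 / 4.414×10⁻¹⁹ = 1.443×10²¹, i.e. 1.443×10²¹/6.022×10²³ = 0.002396 mol.
Fraction absorbed: 1 − 10^(−0.453) = 0.6476.
Photons absorbed: 0.6476 × 0.002396 = 0.001552 mol.
Φ = 0.00122 mol / 0.001552 mol photons = 0.786.

Φ = 0.786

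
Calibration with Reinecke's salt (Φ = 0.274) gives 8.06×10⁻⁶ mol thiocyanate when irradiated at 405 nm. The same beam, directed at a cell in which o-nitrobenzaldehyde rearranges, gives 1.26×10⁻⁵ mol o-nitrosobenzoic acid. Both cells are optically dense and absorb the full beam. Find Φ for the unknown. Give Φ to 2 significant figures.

Photons absorbed by the actinometer: 8.06×10⁻⁶ / 0.274 = 2.942×10⁻⁵ mol.
Φ(unknown) = 1.26×10⁻⁵ / 2.942×10⁻⁵ = 0.43.

Φ = 0.43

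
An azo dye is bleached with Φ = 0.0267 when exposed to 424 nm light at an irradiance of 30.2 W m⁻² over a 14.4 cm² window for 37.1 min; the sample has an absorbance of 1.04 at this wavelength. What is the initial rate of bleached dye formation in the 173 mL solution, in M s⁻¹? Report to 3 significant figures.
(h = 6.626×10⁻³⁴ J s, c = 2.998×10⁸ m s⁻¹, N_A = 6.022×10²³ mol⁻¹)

Photon energy at 424 nm: hc/λ = (6.626×10⁻³⁴)(2.998×10⁸)/(424×10⁻⁹) = 4.685×10⁻¹⁹ J.
Energy delivered: (30.2 W m⁻²)(14.4×10⁻⁴ m²)(2226 s) = 96.80 J.
Photons incident: 96.80 / 4.685×10⁻¹⁹ = 2.066×10²⁰, i.e. 2.066×10²⁰/6.022×10²³ = 3.431×10⁻⁴ mol.
Fraction absorbed: 1 − 10^(−1.04) = 0.9088.
Photons absorbed: 0.9088 × 3.431×10⁻⁴ = 3.118×10⁻⁴ mol.
Product formed: 0.0267 × 3.118×10⁻⁴ = 8.325×10⁻⁶ mol.
Rate: 8.325×10⁻⁶ mol / (2226 s × 0.173 L) = 2.16×10⁻⁸ M s⁻¹.

2.16×10⁻⁸ M s⁻¹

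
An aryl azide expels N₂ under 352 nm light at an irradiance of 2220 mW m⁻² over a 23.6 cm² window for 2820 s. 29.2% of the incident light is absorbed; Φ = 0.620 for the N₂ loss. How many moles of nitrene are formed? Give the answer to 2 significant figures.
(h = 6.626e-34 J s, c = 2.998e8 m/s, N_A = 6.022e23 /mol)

7.9e-6 mol

Photon energy at 352 nm: hc/λ = (6.626e-34)(2.998e8)/(352e-9) = 5.643e-19 J.
Energy delivered: (2220 mW m⁻²)(23.6e-4 m²)(2820 s) = 14.77 J.
Photons incident: 14.77 / 5.643e-19 = 2.617e19, i.e. 2.617e19/6.022e23 = 4.346e-5 mol.
Photons absorbed: 0.292 × 4.346e-5 = 1.269e-5 mol.
Product: Φ × n_abs = 0.620 × 1.269e-5 = 7.868e-6 mol.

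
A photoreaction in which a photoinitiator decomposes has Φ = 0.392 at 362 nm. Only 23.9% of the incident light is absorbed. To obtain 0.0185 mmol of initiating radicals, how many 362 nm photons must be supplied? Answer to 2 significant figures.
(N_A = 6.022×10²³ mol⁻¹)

Product: 0.0185 mmol = 1.85×10⁻⁵ mol.
Photons that must be absorbed: 1.85×10⁻⁵ / 0.392 = 4.719×10⁻⁵ mol.
Incident photons needed: 4.719×10⁻⁵ / 0.239 = 1.974×10⁻⁴ mol.
Photon count: 1.974×10⁻⁴ × 6.022×10²³ = 1.2×10²⁰.

1.2×10²⁰ photons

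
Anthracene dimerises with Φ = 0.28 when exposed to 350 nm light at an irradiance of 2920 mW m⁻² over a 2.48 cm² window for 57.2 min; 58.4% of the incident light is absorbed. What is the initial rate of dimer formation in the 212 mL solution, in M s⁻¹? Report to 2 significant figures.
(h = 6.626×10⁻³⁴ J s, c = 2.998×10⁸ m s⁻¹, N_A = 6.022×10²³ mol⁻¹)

1.6×10⁻⁹ M s⁻¹

Photon energy at 350 nm: hc/λ = (6.626×10⁻³⁴)(2.998×10⁸)/(350×10⁻⁹) = 5.676×10⁻¹⁹ J.
Energy delivered: (2920 mW m⁻²)(2.48×10⁻⁴ m²)(3432 s) = 2.485 J.
Photons incident: 2.485 / 5.676×10⁻¹⁹ = 4.378×10¹⁸, i.e. 4.378×10¹⁸/6.022×10²³ = 7.270×10⁻⁶ mol.
Photons absorbed: 0.584 × 7.270×10⁻⁶ = 4.246×10⁻⁶ mol.
Product formed: 0.28 × 4.246×10⁻⁶ = 1.189×10⁻⁶ mol.
Rate: 1.189×10⁻⁶ mol / (3432 s × 0.212 L) = 1.6×10⁻⁹ M s⁻¹.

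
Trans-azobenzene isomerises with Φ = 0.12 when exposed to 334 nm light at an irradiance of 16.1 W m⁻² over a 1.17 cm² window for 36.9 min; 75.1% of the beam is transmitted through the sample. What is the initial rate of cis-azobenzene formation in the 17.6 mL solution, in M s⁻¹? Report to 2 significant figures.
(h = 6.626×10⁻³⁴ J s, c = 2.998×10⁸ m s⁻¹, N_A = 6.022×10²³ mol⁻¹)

Photon energy at 334 nm: hc/λ = (6.626×10⁻³⁴)(2.998×10⁸)/(334×10⁻⁹) = 5.948×10⁻¹⁹ J.
Energy delivered: (16.1 W m⁻²)(1.17×10⁻⁴ m²)(2214 s) = 4.171 J.
Photons incident: 4.171 / 5.948×10⁻¹⁹ = 7.012×10¹⁸, i.e. 7.012×10¹⁸/6.022×10²³ = 1.164×10⁻⁵ mol.
Fraction absorbed: 1 − 75.1/100 = 0.2490.
Photons absorbed: 0.2490 × 1.164×10⁻⁵ = 2.898×10⁻⁶ mol.
Product formed: 0.12 × 2.898×10⁻⁶ = 3.478×10⁻⁷ mol.
Rate: 3.478×10⁻⁷ mol / (2214 s × 0.0176 L) = 8.9×10⁻⁹ M s⁻¹.

8.9×10⁻⁹ M s⁻¹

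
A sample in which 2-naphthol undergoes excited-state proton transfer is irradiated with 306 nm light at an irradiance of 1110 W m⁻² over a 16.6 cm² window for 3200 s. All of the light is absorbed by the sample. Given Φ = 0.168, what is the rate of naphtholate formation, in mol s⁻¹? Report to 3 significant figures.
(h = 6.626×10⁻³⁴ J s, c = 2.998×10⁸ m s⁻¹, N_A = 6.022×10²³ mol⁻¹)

7.92×10⁻⁷ mol s⁻¹

Photon energy at 306 nm: hc/λ = (6.626×10⁻³⁴)(2.998×10⁸)/(306×10⁻⁹) = 6.492×10⁻¹⁹ J.
Energy delivered: (1110 W m⁻²)(16.6×10⁻⁴ m²)(3200 s) = 5896 J.
Photons incident: 5896 / 6.492×10⁻¹⁹ = 9.082×10²¹, i.e. 9.082×10²¹/6.022×10²³ = 0.01508 mol.
Product formed: 0.168 × 0.01508 = 0.002533 mol.
Rate: 0.002533 / 3200 s = 7.92×10⁻⁷ mol s⁻¹.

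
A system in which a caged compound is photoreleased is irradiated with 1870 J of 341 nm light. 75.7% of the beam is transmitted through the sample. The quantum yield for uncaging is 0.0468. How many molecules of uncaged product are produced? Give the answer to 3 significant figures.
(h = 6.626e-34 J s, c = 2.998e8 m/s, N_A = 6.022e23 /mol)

Photon energy at 341 nm: hc/λ = (6.626e-34)(2.998e8)/(341e-9) = 5.825e-19 J.
Photons incident: 1870 / 5.825e-19 = 3.210e21, i.e. 3.210e21/6.022e23 = 0.005330 mol.
Fraction absorbed: 1 − 75.7/100 = 0.2430.
Photons absorbed: 0.2430 × 0.005330 = 0.001295 mol.
Product: Φ × n_abs = 0.0468 × 0.001295 = 6.061e-5 mol.
As a count: 6.061e-5 × 6.022e23 = 3.65e19.

3.65e19 molecules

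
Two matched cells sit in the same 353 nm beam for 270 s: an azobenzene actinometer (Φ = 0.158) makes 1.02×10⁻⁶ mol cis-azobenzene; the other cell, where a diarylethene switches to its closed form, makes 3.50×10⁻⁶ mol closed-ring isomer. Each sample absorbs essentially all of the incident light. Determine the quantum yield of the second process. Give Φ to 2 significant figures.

Φ = 0.54

Photons absorbed by the actinometer: 1.02×10⁻⁶ / 0.158 = 6.456×10⁻⁶ mol.
Φ(unknown) = 3.50×10⁻⁶ / 6.456×10⁻⁶ = 0.54.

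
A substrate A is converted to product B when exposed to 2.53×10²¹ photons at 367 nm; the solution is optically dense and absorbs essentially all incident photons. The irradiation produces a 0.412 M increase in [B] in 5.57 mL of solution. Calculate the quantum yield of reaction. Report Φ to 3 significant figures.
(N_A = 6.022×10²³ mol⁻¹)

Product: (0.412 M)(0.00557 L) = 0.002295 mol.
Moles of photons: 2.53×10²¹ / 6.022×10²³ = 0.004201 mol.
Φ = 0.002295 mol / 0.004201 mol photons = 0.546.

Φ = 0.546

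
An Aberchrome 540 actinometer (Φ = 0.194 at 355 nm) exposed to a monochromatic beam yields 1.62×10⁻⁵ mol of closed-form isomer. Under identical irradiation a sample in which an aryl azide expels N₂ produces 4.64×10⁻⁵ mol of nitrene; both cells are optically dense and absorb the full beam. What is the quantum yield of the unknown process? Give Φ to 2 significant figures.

Photons absorbed by the actinometer: 1.62×10⁻⁵ / 0.194 = 8.351×10⁻⁵ mol.
Φ(unknown) = 4.64×10⁻⁵ / 8.351×10⁻⁵ = 0.56.

Φ = 0.56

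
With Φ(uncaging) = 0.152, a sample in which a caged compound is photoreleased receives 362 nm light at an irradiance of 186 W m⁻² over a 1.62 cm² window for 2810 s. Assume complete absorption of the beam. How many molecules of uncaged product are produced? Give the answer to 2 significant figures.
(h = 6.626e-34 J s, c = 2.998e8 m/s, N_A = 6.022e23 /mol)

2.3e19 molecules

Photon energy at 362 nm: hc/λ = (6.626e-34)(2.998e8)/(362e-9) = 5.487e-19 J.
Energy delivered: (186 W m⁻²)(1.62e-4 m²)(2810 s) = 84.67 J.
Photons incident: 84.67 / 5.487e-19 = 1.543e20, i.e. 1.543e20/6.022e23 = 2.562e-4 mol.
Product: Φ × n_abs = 0.152 × 2.562e-4 = 3.894e-5 mol.
As a count: 3.894e-5 × 6.022e23 = 2.3e19.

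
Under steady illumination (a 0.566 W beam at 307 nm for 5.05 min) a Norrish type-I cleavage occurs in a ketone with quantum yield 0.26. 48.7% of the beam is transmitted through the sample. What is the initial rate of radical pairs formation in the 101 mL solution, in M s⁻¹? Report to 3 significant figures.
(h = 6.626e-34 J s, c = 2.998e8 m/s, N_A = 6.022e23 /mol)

Photon energy at 307 nm: hc/λ = (6.626e-34)(2.998e8)/(307e-9) = 6.471e-19 J.
Energy delivered: (0.566 W)(303 s) = 171.5 J.
Photons incident: 171.5 / 6.471e-19 = 2.650e20, i.e. 2.650e20/6.022e23 = 4.401e-4 mol.
Fraction absorbed: 1 − 48.7/100 = 0.5130.
Photons absorbed: 0.5130 × 4.401e-4 = 2.258e-4 mol.
Product formed: 0.26 × 2.258e-4 = 5.871e-5 mol.
Rate: 5.871e-5 mol / (303 s × 0.101 L) = 1.92e-6 M s⁻¹.

1.92e-6 M s⁻¹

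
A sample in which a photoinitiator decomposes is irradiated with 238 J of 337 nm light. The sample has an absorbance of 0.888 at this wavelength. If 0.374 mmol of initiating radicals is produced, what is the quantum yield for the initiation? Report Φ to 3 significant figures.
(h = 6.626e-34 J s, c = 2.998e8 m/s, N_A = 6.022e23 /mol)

Φ = 0.641

Product: 0.374 mmol = 3.74e-4 mol.
Photon energy at 337 nm: hc/λ = (6.626e-34)(2.998e8)/(337e-9) = 5.895e-19 J.
Photons incident: 238 / 5.895e-19 = 4.037e20, i.e. 4.037e20/6.022e23 = 6.704e-4 mol.
Fraction absorbed: 1 − 10^(−0.888) = 0.8706.
Photons absorbed: 0.8706 × 6.704e-4 = 5.837e-4 mol.
Φ = 3.74e-4 mol / 5.837e-4 mol photons = 0.641.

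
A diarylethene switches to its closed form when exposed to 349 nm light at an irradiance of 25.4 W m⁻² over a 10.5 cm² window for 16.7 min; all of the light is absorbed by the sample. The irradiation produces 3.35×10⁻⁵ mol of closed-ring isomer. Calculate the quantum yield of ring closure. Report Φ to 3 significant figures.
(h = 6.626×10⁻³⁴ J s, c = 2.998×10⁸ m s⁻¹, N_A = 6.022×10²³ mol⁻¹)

Photon energy at 349 nm: hc/λ = (6.626×10⁻³⁴)(2.998×10⁸)/(349×10⁻⁹) = 5.692×10⁻¹⁹ J.
Energy delivered: (25.4 W m⁻²)(10.5×10⁻⁴ m²)(1002 s) = 26.72 J.
Photons incident: 26.72 / 5.692×10⁻¹⁹ = 4.694×10¹⁹, i.e. 4.694×10¹⁹/6.022×10²³ = 7.795×10⁻⁵ mol.
Φ = 3.35×10⁻⁵ mol / 7.795×10⁻⁵ mol photons = 0.430.

Φ = 0.430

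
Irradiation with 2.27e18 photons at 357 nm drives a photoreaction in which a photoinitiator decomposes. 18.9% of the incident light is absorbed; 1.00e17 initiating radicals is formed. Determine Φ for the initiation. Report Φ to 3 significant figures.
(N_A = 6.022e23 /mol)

Product: 1.00e17 / 6.022e23 = 1.661e-7 mol.
Moles of photons: 2.27e18 / 6.022e23 = 3.770e-6 mol.
Photons absorbed: 0.189 × 3.770e-6 = 7.125e-7 mol.
Φ = 1.661e-7 mol / 7.125e-7 mol photons = 0.233.

Φ = 0.233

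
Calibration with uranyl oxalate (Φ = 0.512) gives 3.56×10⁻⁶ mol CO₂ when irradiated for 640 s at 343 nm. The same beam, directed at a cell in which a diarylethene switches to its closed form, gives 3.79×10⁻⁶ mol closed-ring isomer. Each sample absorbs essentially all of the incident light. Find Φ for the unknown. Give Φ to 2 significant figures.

Φ = 0.55

Photons absorbed by the actinometer: 3.56×10⁻⁶ / 0.512 = 6.953×10⁻⁶ mol.
Φ(unknown) = 3.79×10⁻⁶ / 6.953×10⁻⁶ = 0.55.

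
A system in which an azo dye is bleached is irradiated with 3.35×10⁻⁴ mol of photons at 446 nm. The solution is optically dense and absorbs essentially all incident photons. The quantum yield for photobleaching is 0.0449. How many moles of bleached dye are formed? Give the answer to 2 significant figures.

1.5×10⁻⁵ mol

Product: Φ × n_abs = 0.0449 × 3.35×10⁻⁴ = 1.504×10⁻⁵ mol.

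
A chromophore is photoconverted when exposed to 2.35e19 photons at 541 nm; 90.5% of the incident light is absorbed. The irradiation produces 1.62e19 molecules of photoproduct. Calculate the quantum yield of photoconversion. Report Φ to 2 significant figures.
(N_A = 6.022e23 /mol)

Product: 1.62e19 / 6.022e23 = 2.690e-5 mol.
Moles of photons: 2.35e19 / 6.022e23 = 3.902e-5 mol.
Photons absorbed: 0.905 × 3.902e-5 = 3.531e-5 mol.
Φ = 2.690e-5 mol / 3.531e-5 mol photons = 0.76.

Φ = 0.76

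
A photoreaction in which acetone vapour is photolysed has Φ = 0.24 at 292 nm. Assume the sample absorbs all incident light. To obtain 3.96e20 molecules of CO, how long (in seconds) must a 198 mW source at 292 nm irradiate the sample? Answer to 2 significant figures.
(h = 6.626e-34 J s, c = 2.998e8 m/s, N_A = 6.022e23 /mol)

Product: 3.96e20 / 6.022e23 = 6.576e-4 mol.
Photons that must be absorbed: 6.576e-4 / 0.24 = 0.002740 mol.
Photon energy: hc/λ = 6.803e-19 J; per mole, 4.097e5 J mol⁻¹.
Energy required: 0.002740 × 4.097e5 = 1123 J.
Time: 1123 J / 0.198 W = 5700 s.

t ≈ 5700 s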